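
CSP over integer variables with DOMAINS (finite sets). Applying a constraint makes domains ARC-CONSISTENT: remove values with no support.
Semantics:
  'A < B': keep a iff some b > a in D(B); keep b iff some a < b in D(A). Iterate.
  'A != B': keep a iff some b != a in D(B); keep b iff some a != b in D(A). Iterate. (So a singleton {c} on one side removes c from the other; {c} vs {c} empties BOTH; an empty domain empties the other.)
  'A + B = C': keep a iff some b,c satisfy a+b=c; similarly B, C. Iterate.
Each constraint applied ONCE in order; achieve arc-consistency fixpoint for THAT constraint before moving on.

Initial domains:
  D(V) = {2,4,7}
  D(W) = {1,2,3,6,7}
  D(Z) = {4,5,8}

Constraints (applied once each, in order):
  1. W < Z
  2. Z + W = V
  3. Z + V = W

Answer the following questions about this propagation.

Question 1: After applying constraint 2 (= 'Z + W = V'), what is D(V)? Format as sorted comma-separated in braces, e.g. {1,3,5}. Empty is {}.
Constraint 1 (W < Z) on D(W)={1,2,3,6,7} D(Z)={4,5,8}: no change
Constraint 2 (Z + W = V) on D(Z)={4,5,8} D(W)={1,2,3,6,7} D(V)={2,4,7}: Z {4,5,8}->{4,5}; W {1,2,3,6,7}->{2,3}; V {2,4,7}->{7}
So after constraint 2: D(V) = {7}

Answer: {7}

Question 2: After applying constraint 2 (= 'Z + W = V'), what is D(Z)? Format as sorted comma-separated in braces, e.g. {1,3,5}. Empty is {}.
Answer: {4,5}

Derivation:
Constraint 1 (W < Z) on D(W)={1,2,3,6,7} D(Z)={4,5,8}: no change
Constraint 2 (Z + W = V) on D(Z)={4,5,8} D(W)={1,2,3,6,7} D(V)={2,4,7}: Z {4,5,8}->{4,5}; W {1,2,3,6,7}->{2,3}; V {2,4,7}->{7}
So after constraint 2: D(Z) = {4,5}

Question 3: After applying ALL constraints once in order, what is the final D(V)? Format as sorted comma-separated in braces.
Answer: {}

Derivation:
Constraint 1 (W < Z) on D(W)={1,2,3,6,7} D(Z)={4,5,8}: no change
Constraint 2 (Z + W = V) on D(Z)={4,5,8} D(W)={1,2,3,6,7} D(V)={2,4,7}: Z {4,5,8}->{4,5}; W {1,2,3,6,7}->{2,3}; V {2,4,7}->{7}
Constraint 3 (Z + V = W) on D(Z)={4,5} D(V)={7} D(W)={2,3}: Z {4,5}->{}; V {7}->{}; W {2,3}->{}
So after all 3 constraints: D(V) = {}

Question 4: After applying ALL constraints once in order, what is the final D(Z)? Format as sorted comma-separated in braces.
Answer: {}

Derivation:
Constraint 1 (W < Z) on D(W)={1,2,3,6,7} D(Z)={4,5,8}: no change
Constraint 2 (Z + W = V) on D(Z)={4,5,8} D(W)={1,2,3,6,7} D(V)={2,4,7}: Z {4,5,8}->{4,5}; W {1,2,3,6,7}->{2,3}; V {2,4,7}->{7}
Constraint 3 (Z + V = W) on D(Z)={4,5} D(V)={7} D(W)={2,3}: Z {4,5}->{}; V {7}->{}; W {2,3}->{}
So after all 3 constraints: D(Z) = {}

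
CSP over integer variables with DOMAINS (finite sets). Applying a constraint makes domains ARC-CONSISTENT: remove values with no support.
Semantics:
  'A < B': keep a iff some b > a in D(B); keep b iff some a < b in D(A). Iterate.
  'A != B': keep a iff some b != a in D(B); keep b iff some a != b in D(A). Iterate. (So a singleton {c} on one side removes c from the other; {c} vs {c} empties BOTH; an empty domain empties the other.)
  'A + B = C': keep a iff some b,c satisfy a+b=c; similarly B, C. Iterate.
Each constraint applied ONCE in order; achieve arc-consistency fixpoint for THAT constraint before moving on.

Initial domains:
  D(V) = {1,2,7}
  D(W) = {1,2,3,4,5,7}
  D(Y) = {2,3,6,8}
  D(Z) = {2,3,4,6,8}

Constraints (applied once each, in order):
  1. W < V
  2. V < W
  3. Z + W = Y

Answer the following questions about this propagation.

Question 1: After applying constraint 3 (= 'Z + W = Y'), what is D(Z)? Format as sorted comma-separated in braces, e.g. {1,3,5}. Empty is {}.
Constraint 1 (W < V) on D(W)={1,2,3,4,5,7} D(V)={1,2,7}: W {1,2,3,4,5,7}->{1,2,3,4,5}; V {1,2,7}->{2,7}
Constraint 2 (V < W) on D(V)={2,7} D(W)={1,2,3,4,5}: V {2,7}->{2}; W {1,2,3,4,5}->{3,4,5}
Constraint 3 (Z + W = Y) on D(Z)={2,3,4,6,8} D(W)={3,4,5} D(Y)={2,3,6,8}: Z {2,3,4,6,8}->{2,3,4}; Y {2,3,6,8}->{6,8}
So after constraint 3: D(Z) = {2,3,4}

Answer: {2,3,4}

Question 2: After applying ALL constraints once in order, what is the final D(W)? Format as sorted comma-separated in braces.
Constraint 1 (W < V) on D(W)={1,2,3,4,5,7} D(V)={1,2,7}: W {1,2,3,4,5,7}->{1,2,3,4,5}; V {1,2,7}->{2,7}
Constraint 2 (V < W) on D(V)={2,7} D(W)={1,2,3,4,5}: V {2,7}->{2}; W {1,2,3,4,5}->{3,4,5}
Constraint 3 (Z + W = Y) on D(Z)={2,3,4,6,8} D(W)={3,4,5} D(Y)={2,3,6,8}: Z {2,3,4,6,8}->{2,3,4}; Y {2,3,6,8}->{6,8}
So after all 3 constraints: D(W) = {3,4,5}

Answer: {3,4,5}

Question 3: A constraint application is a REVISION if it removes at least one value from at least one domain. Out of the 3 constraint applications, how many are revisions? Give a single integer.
Constraint 1 (W < V) on D(W)={1,2,3,4,5,7} D(V)={1,2,7}: W {1,2,3,4,5,7}->{1,2,3,4,5}; V {1,2,7}->{2,7} => REVISION
Constraint 2 (V < W) on D(V)={2,7} D(W)={1,2,3,4,5}: V {2,7}->{2}; W {1,2,3,4,5}->{3,4,5} => REVISION
Constraint 3 (Z + W = Y) on D(Z)={2,3,4,6,8} D(W)={3,4,5} D(Y)={2,3,6,8}: Z {2,3,4,6,8}->{2,3,4}; Y {2,3,6,8}->{6,8} => REVISION
Total revisions = 3

Answer: 3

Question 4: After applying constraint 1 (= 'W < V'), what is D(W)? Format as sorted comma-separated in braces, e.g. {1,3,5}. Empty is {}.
Answer: {1,2,3,4,5}

Derivation:
Constraint 1 (W < V) on D(W)={1,2,3,4,5,7} D(V)={1,2,7}: W {1,2,3,4,5,7}->{1,2,3,4,5}; V {1,2,7}->{2,7}
So after constraint 1: D(W) = {1,2,3,4,5}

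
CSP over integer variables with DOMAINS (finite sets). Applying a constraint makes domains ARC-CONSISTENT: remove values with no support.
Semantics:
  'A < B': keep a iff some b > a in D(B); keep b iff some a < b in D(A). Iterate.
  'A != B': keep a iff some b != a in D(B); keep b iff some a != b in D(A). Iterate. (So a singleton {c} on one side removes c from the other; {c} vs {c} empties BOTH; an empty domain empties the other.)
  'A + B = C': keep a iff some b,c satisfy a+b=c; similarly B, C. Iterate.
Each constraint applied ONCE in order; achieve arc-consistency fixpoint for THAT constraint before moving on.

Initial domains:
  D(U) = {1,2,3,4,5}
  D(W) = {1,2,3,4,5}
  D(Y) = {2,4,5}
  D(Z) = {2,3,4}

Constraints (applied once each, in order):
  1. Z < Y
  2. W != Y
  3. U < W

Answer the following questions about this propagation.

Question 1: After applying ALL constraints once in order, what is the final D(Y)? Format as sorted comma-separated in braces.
Answer: {4,5}

Derivation:
Constraint 1 (Z < Y) on D(Z)={2,3,4} D(Y)={2,4,5}: Y {2,4,5}->{4,5}
Constraint 2 (W != Y) on D(W)={1,2,3,4,5} D(Y)={4,5}: no change
Constraint 3 (U < W) on D(U)={1,2,3,4,5} D(W)={1,2,3,4,5}: U {1,2,3,4,5}->{1,2,3,4}; W {1,2,3,4,5}->{2,3,4,5}
So after all 3 constraints: D(Y) = {4,5}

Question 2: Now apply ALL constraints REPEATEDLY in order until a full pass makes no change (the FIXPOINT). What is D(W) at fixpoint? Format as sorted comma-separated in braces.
pass 0 (initial): D(W)={1,2,3,4,5}
pass 1: U {1,2,3,4,5}->{1,2,3,4}; W {1,2,3,4,5}->{2,3,4,5}; Y {2,4,5}->{4,5}
pass 2: no change
Fixpoint after 2 passes: D(W) = {2,3,4,5}

Answer: {2,3,4,5}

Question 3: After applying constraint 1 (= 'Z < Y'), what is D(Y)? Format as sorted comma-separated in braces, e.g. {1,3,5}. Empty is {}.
Constraint 1 (Z < Y) on D(Z)={2,3,4} D(Y)={2,4,5}: Y {2,4,5}->{4,5}
So after constraint 1: D(Y) = {4,5}

Answer: {4,5}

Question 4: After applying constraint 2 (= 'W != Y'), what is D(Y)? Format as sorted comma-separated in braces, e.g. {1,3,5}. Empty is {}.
Answer: {4,5}

Derivation:
Constraint 1 (Z < Y) on D(Z)={2,3,4} D(Y)={2,4,5}: Y {2,4,5}->{4,5}
Constraint 2 (W != Y) on D(W)={1,2,3,4,5} D(Y)={4,5}: no change
So after constraint 2: D(Y) = {4,5}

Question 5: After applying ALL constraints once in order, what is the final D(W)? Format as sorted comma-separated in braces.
Constraint 1 (Z < Y) on D(Z)={2,3,4} D(Y)={2,4,5}: Y {2,4,5}->{4,5}
Constraint 2 (W != Y) on D(W)={1,2,3,4,5} D(Y)={4,5}: no change
Constraint 3 (U < W) on D(U)={1,2,3,4,5} D(W)={1,2,3,4,5}: U {1,2,3,4,5}->{1,2,3,4}; W {1,2,3,4,5}->{2,3,4,5}
So after all 3 constraints: D(W) = {2,3,4,5}

Answer: {2,3,4,5}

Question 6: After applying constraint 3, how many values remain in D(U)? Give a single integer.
Constraint 1 (Z < Y) on D(Z)={2,3,4} D(Y)={2,4,5}: Y {2,4,5}->{4,5}
Constraint 2 (W != Y) on D(W)={1,2,3,4,5} D(Y)={4,5}: no change
Constraint 3 (U < W) on D(U)={1,2,3,4,5} D(W)={1,2,3,4,5}: U {1,2,3,4,5}->{1,2,3,4}; W {1,2,3,4,5}->{2,3,4,5}
So after constraint 3: D(U)={1,2,3,4}, size = 4

Answer: 4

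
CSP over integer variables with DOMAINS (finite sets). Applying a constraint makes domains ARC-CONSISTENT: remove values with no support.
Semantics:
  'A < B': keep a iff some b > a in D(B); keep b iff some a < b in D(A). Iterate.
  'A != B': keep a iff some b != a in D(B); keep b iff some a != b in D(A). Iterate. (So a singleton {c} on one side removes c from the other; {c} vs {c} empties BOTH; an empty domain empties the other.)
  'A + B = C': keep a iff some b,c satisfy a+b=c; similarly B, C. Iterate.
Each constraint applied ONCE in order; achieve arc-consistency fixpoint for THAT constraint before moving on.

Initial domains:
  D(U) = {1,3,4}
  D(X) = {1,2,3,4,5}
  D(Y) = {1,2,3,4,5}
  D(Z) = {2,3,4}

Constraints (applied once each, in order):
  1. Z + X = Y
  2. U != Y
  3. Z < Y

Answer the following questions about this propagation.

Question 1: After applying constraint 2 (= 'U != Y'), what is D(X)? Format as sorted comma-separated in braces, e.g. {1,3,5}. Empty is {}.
Answer: {1,2,3}

Derivation:
Constraint 1 (Z + X = Y) on D(Z)={2,3,4} D(X)={1,2,3,4,5} D(Y)={1,2,3,4,5}: X {1,2,3,4,5}->{1,2,3}; Y {1,2,3,4,5}->{3,4,5}
Constraint 2 (U != Y) on D(U)={1,3,4} D(Y)={3,4,5}: no change
So after constraint 2: D(X) = {1,2,3}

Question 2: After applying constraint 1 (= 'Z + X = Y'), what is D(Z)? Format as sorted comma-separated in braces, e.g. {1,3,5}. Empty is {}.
Answer: {2,3,4}

Derivation:
Constraint 1 (Z + X = Y) on D(Z)={2,3,4} D(X)={1,2,3,4,5} D(Y)={1,2,3,4,5}: X {1,2,3,4,5}->{1,2,3}; Y {1,2,3,4,5}->{3,4,5}
So after constraint 1: D(Z) = {2,3,4}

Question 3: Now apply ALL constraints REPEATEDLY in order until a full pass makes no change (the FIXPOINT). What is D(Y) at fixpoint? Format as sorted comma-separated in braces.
pass 0 (initial): D(Y)={1,2,3,4,5}
pass 1: X {1,2,3,4,5}->{1,2,3}; Y {1,2,3,4,5}->{3,4,5}
pass 2: no change
Fixpoint after 2 passes: D(Y) = {3,4,5}

Answer: {3,4,5}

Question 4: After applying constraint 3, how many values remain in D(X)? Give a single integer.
Answer: 3

Derivation:
Constraint 1 (Z + X = Y) on D(Z)={2,3,4} D(X)={1,2,3,4,5} D(Y)={1,2,3,4,5}: X {1,2,3,4,5}->{1,2,3}; Y {1,2,3,4,5}->{3,4,5}
Constraint 2 (U != Y) on D(U)={1,3,4} D(Y)={3,4,5}: no change
Constraint 3 (Z < Y) on D(Z)={2,3,4} D(Y)={3,4,5}: no change
So after constraint 3: D(X)={1,2,3}, size = 3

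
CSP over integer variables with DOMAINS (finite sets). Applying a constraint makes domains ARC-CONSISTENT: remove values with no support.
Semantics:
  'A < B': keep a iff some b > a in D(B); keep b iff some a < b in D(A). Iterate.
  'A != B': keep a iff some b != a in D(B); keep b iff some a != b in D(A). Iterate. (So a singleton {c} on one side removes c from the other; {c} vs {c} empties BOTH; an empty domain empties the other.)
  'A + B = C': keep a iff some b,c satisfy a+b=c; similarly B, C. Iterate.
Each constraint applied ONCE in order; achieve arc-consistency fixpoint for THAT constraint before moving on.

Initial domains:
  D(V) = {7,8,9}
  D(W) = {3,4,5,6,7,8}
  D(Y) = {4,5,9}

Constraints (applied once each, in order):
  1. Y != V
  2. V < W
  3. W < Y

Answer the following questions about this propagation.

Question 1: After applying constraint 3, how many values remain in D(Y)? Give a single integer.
Constraint 1 (Y != V) on D(Y)={4,5,9} D(V)={7,8,9}: no change
Constraint 2 (V < W) on D(V)={7,8,9} D(W)={3,4,5,6,7,8}: V {7,8,9}->{7}; W {3,4,5,6,7,8}->{8}
Constraint 3 (W < Y) on D(W)={8} D(Y)={4,5,9}: Y {4,5,9}->{9}
So after constraint 3: D(Y)={9}, size = 1

Answer: 1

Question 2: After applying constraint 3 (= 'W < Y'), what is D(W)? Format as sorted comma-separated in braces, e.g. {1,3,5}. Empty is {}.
Constraint 1 (Y != V) on D(Y)={4,5,9} D(V)={7,8,9}: no change
Constraint 2 (V < W) on D(V)={7,8,9} D(W)={3,4,5,6,7,8}: V {7,8,9}->{7}; W {3,4,5,6,7,8}->{8}
Constraint 3 (W < Y) on D(W)={8} D(Y)={4,5,9}: Y {4,5,9}->{9}
So after constraint 3: D(W) = {8}

Answer: {8}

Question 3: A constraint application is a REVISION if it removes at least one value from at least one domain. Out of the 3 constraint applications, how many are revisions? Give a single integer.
Constraint 1 (Y != V) on D(Y)={4,5,9} D(V)={7,8,9}: no change => not a revision
Constraint 2 (V < W) on D(V)={7,8,9} D(W)={3,4,5,6,7,8}: V {7,8,9}->{7}; W {3,4,5,6,7,8}->{8} => REVISION
Constraint 3 (W < Y) on D(W)={8} D(Y)={4,5,9}: Y {4,5,9}->{9} => REVISION
Total revisions = 2

Answer: 2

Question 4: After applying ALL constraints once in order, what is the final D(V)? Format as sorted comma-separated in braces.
Answer: {7}

Derivation:
Constraint 1 (Y != V) on D(Y)={4,5,9} D(V)={7,8,9}: no change
Constraint 2 (V < W) on D(V)={7,8,9} D(W)={3,4,5,6,7,8}: V {7,8,9}->{7}; W {3,4,5,6,7,8}->{8}
Constraint 3 (W < Y) on D(W)={8} D(Y)={4,5,9}: Y {4,5,9}->{9}
So after all 3 constraints: D(V) = {7}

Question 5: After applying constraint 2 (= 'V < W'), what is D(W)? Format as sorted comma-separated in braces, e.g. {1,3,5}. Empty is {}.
Answer: {8}

Derivation:
Constraint 1 (Y != V) on D(Y)={4,5,9} D(V)={7,8,9}: no change
Constraint 2 (V < W) on D(V)={7,8,9} D(W)={3,4,5,6,7,8}: V {7,8,9}->{7}; W {3,4,5,6,7,8}->{8}
So after constraint 2: D(W) = {8}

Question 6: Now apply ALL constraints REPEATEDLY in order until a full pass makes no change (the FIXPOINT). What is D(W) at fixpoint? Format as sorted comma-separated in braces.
Answer: {8}

Derivation:
pass 0 (initial): D(W)={3,4,5,6,7,8}
pass 1: V {7,8,9}->{7}; W {3,4,5,6,7,8}->{8}; Y {4,5,9}->{9}
pass 2: no change
Fixpoint after 2 passes: D(W) = {8}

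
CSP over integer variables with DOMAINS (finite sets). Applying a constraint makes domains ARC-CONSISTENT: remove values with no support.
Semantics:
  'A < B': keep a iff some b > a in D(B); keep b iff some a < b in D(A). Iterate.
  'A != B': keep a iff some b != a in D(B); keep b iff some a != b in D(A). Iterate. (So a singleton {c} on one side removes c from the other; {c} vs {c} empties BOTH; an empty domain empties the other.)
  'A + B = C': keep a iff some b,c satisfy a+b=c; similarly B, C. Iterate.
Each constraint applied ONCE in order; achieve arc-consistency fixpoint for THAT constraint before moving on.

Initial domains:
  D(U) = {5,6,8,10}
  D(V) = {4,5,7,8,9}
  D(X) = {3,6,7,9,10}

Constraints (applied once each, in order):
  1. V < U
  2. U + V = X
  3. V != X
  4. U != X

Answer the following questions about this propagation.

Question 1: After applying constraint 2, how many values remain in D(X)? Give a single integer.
Answer: 2

Derivation:
Constraint 1 (V < U) on D(V)={4,5,7,8,9} D(U)={5,6,8,10}: no change
Constraint 2 (U + V = X) on D(U)={5,6,8,10} D(V)={4,5,7,8,9} D(X)={3,6,7,9,10}: U {5,6,8,10}->{5,6}; V {4,5,7,8,9}->{4,5}; X {3,6,7,9,10}->{9,10}
So after constraint 2: D(X)={9,10}, size = 2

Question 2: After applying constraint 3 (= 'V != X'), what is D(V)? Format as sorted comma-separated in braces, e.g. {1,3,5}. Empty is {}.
Answer: {4,5}

Derivation:
Constraint 1 (V < U) on D(V)={4,5,7,8,9} D(U)={5,6,8,10}: no change
Constraint 2 (U + V = X) on D(U)={5,6,8,10} D(V)={4,5,7,8,9} D(X)={3,6,7,9,10}: U {5,6,8,10}->{5,6}; V {4,5,7,8,9}->{4,5}; X {3,6,7,9,10}->{9,10}
Constraint 3 (V != X) on D(V)={4,5} D(X)={9,10}: no change
So after constraint 3: D(V) = {4,5}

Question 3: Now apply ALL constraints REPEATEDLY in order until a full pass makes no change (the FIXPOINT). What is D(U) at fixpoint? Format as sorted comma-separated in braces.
Answer: {5,6}

Derivation:
pass 0 (initial): D(U)={5,6,8,10}
pass 1: U {5,6,8,10}->{5,6}; V {4,5,7,8,9}->{4,5}; X {3,6,7,9,10}->{9,10}
pass 2: no change
Fixpoint after 2 passes: D(U) = {5,6}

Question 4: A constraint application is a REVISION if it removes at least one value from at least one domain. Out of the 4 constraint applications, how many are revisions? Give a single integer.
Constraint 1 (V < U) on D(V)={4,5,7,8,9} D(U)={5,6,8,10}: no change => not a revision
Constraint 2 (U + V = X) on D(U)={5,6,8,10} D(V)={4,5,7,8,9} D(X)={3,6,7,9,10}: U {5,6,8,10}->{5,6}; V {4,5,7,8,9}->{4,5}; X {3,6,7,9,10}->{9,10} => REVISION
Constraint 3 (V != X) on D(V)={4,5} D(X)={9,10}: no change => not a revision
Constraint 4 (U != X) on D(U)={5,6} D(X)={9,10}: no change => not a revision
Total revisions = 1

Answer: 1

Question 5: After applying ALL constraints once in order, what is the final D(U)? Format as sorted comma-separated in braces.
Constraint 1 (V < U) on D(V)={4,5,7,8,9} D(U)={5,6,8,10}: no change
Constraint 2 (U + V = X) on D(U)={5,6,8,10} D(V)={4,5,7,8,9} D(X)={3,6,7,9,10}: U {5,6,8,10}->{5,6}; V {4,5,7,8,9}->{4,5}; X {3,6,7,9,10}->{9,10}
Constraint 3 (V != X) on D(V)={4,5} D(X)={9,10}: no change
Constraint 4 (U != X) on D(U)={5,6} D(X)={9,10}: no change
So after all 4 constraints: D(U) = {5,6}

Answer: {5,6}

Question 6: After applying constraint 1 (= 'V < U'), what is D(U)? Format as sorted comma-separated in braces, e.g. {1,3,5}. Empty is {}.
Constraint 1 (V < U) on D(V)={4,5,7,8,9} D(U)={5,6,8,10}: no change
So after constraint 1: D(U) = {5,6,8,10}

Answer: {5,6,8,10}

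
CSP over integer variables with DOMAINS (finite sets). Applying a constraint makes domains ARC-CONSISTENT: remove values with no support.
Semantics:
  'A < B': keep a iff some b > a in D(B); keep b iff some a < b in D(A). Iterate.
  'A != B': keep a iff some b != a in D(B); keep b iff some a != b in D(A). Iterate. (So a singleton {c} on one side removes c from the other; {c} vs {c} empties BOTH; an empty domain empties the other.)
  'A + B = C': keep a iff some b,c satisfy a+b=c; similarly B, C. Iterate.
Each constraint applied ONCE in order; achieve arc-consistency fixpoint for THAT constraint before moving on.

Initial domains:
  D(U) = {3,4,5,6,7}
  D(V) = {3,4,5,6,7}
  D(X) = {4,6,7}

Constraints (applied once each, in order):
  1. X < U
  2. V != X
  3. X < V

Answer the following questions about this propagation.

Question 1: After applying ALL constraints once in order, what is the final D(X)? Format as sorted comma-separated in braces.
Constraint 1 (X < U) on D(X)={4,6,7} D(U)={3,4,5,6,7}: X {4,6,7}->{4,6}; U {3,4,5,6,7}->{5,6,7}
Constraint 2 (V != X) on D(V)={3,4,5,6,7} D(X)={4,6}: no change
Constraint 3 (X < V) on D(X)={4,6} D(V)={3,4,5,6,7}: V {3,4,5,6,7}->{5,6,7}
So after all 3 constraints: D(X) = {4,6}

Answer: {4,6}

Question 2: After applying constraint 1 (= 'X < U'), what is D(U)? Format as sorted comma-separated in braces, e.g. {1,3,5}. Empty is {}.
Answer: {5,6,7}

Derivation:
Constraint 1 (X < U) on D(X)={4,6,7} D(U)={3,4,5,6,7}: X {4,6,7}->{4,6}; U {3,4,5,6,7}->{5,6,7}
So after constraint 1: D(U) = {5,6,7}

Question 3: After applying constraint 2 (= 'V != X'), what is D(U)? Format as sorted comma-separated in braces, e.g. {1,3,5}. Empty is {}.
Constraint 1 (X < U) on D(X)={4,6,7} D(U)={3,4,5,6,7}: X {4,6,7}->{4,6}; U {3,4,5,6,7}->{5,6,7}
Constraint 2 (V != X) on D(V)={3,4,5,6,7} D(X)={4,6}: no change
So after constraint 2: D(U) = {5,6,7}

Answer: {5,6,7}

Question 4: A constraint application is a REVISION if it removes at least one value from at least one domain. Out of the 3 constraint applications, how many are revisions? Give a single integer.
Answer: 2

Derivation:
Constraint 1 (X < U) on D(X)={4,6,7} D(U)={3,4,5,6,7}: X {4,6,7}->{4,6}; U {3,4,5,6,7}->{5,6,7} => REVISION
Constraint 2 (V != X) on D(V)={3,4,5,6,7} D(X)={4,6}: no change => not a revision
Constraint 3 (X < V) on D(X)={4,6} D(V)={3,4,5,6,7}: V {3,4,5,6,7}->{5,6,7} => REVISION
Total revisions = 2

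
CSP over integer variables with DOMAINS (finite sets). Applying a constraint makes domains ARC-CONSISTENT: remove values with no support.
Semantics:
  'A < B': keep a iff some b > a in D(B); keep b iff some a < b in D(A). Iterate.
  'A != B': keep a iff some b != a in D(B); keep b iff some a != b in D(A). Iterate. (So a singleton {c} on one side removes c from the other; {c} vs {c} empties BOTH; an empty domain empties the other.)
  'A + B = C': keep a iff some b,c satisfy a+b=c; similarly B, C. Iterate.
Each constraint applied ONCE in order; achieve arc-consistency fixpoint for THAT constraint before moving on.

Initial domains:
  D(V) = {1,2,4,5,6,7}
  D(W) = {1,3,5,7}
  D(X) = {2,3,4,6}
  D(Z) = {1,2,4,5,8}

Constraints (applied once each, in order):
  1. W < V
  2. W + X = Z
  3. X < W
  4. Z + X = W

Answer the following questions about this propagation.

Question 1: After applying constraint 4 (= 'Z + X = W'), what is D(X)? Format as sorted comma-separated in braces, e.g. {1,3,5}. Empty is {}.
Answer: {}

Derivation:
Constraint 1 (W < V) on D(W)={1,3,5,7} D(V)={1,2,4,5,6,7}: W {1,3,5,7}->{1,3,5}; V {1,2,4,5,6,7}->{2,4,5,6,7}
Constraint 2 (W + X = Z) on D(W)={1,3,5} D(X)={2,3,4,6} D(Z)={1,2,4,5,8}: X {2,3,4,6}->{2,3,4}; Z {1,2,4,5,8}->{4,5,8}
Constraint 3 (X < W) on D(X)={2,3,4} D(W)={1,3,5}: W {1,3,5}->{3,5}
Constraint 4 (Z + X = W) on D(Z)={4,5,8} D(X)={2,3,4} D(W)={3,5}: Z {4,5,8}->{}; X {2,3,4}->{}; W {3,5}->{}
So after constraint 4: D(X) = {}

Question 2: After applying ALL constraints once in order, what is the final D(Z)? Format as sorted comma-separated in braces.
Answer: {}

Derivation:
Constraint 1 (W < V) on D(W)={1,3,5,7} D(V)={1,2,4,5,6,7}: W {1,3,5,7}->{1,3,5}; V {1,2,4,5,6,7}->{2,4,5,6,7}
Constraint 2 (W + X = Z) on D(W)={1,3,5} D(X)={2,3,4,6} D(Z)={1,2,4,5,8}: X {2,3,4,6}->{2,3,4}; Z {1,2,4,5,8}->{4,5,8}
Constraint 3 (X < W) on D(X)={2,3,4} D(W)={1,3,5}: W {1,3,5}->{3,5}
Constraint 4 (Z + X = W) on D(Z)={4,5,8} D(X)={2,3,4} D(W)={3,5}: Z {4,5,8}->{}; X {2,3,4}->{}; W {3,5}->{}
So after all 4 constraints: D(Z) = {}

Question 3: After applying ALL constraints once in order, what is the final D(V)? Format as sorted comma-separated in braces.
Answer: {2,4,5,6,7}

Derivation:
Constraint 1 (W < V) on D(W)={1,3,5,7} D(V)={1,2,4,5,6,7}: W {1,3,5,7}->{1,3,5}; V {1,2,4,5,6,7}->{2,4,5,6,7}
Constraint 2 (W + X = Z) on D(W)={1,3,5} D(X)={2,3,4,6} D(Z)={1,2,4,5,8}: X {2,3,4,6}->{2,3,4}; Z {1,2,4,5,8}->{4,5,8}
Constraint 3 (X < W) on D(X)={2,3,4} D(W)={1,3,5}: W {1,3,5}->{3,5}
Constraint 4 (Z + X = W) on D(Z)={4,5,8} D(X)={2,3,4} D(W)={3,5}: Z {4,5,8}->{}; X {2,3,4}->{}; W {3,5}->{}
So after all 4 constraints: D(V) = {2,4,5,6,7}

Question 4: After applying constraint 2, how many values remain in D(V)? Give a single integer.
Answer: 5

Derivation:
Constraint 1 (W < V) on D(W)={1,3,5,7} D(V)={1,2,4,5,6,7}: W {1,3,5,7}->{1,3,5}; V {1,2,4,5,6,7}->{2,4,5,6,7}
Constraint 2 (W + X = Z) on D(W)={1,3,5} D(X)={2,3,4,6} D(Z)={1,2,4,5,8}: X {2,3,4,6}->{2,3,4}; Z {1,2,4,5,8}->{4,5,8}
So after constraint 2: D(V)={2,4,5,6,7}, size = 5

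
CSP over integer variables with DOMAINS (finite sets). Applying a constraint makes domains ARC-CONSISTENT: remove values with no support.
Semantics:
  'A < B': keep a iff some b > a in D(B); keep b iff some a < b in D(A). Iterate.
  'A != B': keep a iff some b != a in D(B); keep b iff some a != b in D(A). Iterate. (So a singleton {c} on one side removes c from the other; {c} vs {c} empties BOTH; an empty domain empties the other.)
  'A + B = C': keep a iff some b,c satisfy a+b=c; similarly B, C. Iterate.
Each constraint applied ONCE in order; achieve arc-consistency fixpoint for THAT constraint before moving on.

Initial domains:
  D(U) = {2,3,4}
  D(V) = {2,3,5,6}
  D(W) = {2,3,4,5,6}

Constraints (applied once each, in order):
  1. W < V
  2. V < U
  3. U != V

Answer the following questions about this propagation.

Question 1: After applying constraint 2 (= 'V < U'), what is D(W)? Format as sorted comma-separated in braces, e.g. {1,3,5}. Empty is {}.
Answer: {2,3,4,5}

Derivation:
Constraint 1 (W < V) on D(W)={2,3,4,5,6} D(V)={2,3,5,6}: W {2,3,4,5,6}->{2,3,4,5}; V {2,3,5,6}->{3,5,6}
Constraint 2 (V < U) on D(V)={3,5,6} D(U)={2,3,4}: V {3,5,6}->{3}; U {2,3,4}->{4}
So after constraint 2: D(W) = {2,3,4,5}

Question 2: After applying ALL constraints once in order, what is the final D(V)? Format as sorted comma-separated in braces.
Constraint 1 (W < V) on D(W)={2,3,4,5,6} D(V)={2,3,5,6}: W {2,3,4,5,6}->{2,3,4,5}; V {2,3,5,6}->{3,5,6}
Constraint 2 (V < U) on D(V)={3,5,6} D(U)={2,3,4}: V {3,5,6}->{3}; U {2,3,4}->{4}
Constraint 3 (U != V) on D(U)={4} D(V)={3}: no change
So after all 3 constraints: D(V) = {3}

Answer: {3}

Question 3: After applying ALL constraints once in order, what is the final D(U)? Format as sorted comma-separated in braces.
Constraint 1 (W < V) on D(W)={2,3,4,5,6} D(V)={2,3,5,6}: W {2,3,4,5,6}->{2,3,4,5}; V {2,3,5,6}->{3,5,6}
Constraint 2 (V < U) on D(V)={3,5,6} D(U)={2,3,4}: V {3,5,6}->{3}; U {2,3,4}->{4}
Constraint 3 (U != V) on D(U)={4} D(V)={3}: no change
So after all 3 constraints: D(U) = {4}

Answer: {4}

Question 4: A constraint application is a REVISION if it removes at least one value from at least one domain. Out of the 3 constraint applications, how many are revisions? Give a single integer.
Answer: 2

Derivation:
Constraint 1 (W < V) on D(W)={2,3,4,5,6} D(V)={2,3,5,6}: W {2,3,4,5,6}->{2,3,4,5}; V {2,3,5,6}->{3,5,6} => REVISION
Constraint 2 (V < U) on D(V)={3,5,6} D(U)={2,3,4}: V {3,5,6}->{3}; U {2,3,4}->{4} => REVISION
Constraint 3 (U != V) on D(U)={4} D(V)={3}: no change => not a revision
Total revisions = 2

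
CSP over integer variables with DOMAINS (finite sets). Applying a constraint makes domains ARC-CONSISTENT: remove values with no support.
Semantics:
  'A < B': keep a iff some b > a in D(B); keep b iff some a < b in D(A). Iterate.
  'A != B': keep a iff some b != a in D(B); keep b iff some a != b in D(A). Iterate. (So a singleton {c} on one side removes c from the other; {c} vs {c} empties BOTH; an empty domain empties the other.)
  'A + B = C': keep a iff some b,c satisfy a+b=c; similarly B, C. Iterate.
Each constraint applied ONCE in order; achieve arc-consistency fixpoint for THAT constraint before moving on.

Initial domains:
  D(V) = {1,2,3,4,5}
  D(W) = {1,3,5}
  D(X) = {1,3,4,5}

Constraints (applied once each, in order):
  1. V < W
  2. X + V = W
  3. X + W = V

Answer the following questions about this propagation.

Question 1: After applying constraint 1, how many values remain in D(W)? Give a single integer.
Answer: 2

Derivation:
Constraint 1 (V < W) on D(V)={1,2,3,4,5} D(W)={1,3,5}: V {1,2,3,4,5}->{1,2,3,4}; W {1,3,5}->{3,5}
So after constraint 1: D(W)={3,5}, size = 2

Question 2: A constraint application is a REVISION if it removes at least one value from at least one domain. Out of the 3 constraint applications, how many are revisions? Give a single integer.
Answer: 3

Derivation:
Constraint 1 (V < W) on D(V)={1,2,3,4,5} D(W)={1,3,5}: V {1,2,3,4,5}->{1,2,3,4}; W {1,3,5}->{3,5} => REVISION
Constraint 2 (X + V = W) on D(X)={1,3,4,5} D(V)={1,2,3,4} D(W)={3,5}: X {1,3,4,5}->{1,3,4}; V {1,2,3,4}->{1,2,4} => REVISION
Constraint 3 (X + W = V) on D(X)={1,3,4} D(W)={3,5} D(V)={1,2,4}: X {1,3,4}->{1}; W {3,5}->{3}; V {1,2,4}->{4} => REVISION
Total revisions = 3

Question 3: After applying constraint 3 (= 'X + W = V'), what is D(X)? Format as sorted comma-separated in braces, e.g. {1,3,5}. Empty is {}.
Constraint 1 (V < W) on D(V)={1,2,3,4,5} D(W)={1,3,5}: V {1,2,3,4,5}->{1,2,3,4}; W {1,3,5}->{3,5}
Constraint 2 (X + V = W) on D(X)={1,3,4,5} D(V)={1,2,3,4} D(W)={3,5}: X {1,3,4,5}->{1,3,4}; V {1,2,3,4}->{1,2,4}
Constraint 3 (X + W = V) on D(X)={1,3,4} D(W)={3,5} D(V)={1,2,4}: X {1,3,4}->{1}; W {3,5}->{3}; V {1,2,4}->{4}
So after constraint 3: D(X) = {1}

Answer: {1}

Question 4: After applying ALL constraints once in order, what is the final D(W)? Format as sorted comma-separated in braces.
Constraint 1 (V < W) on D(V)={1,2,3,4,5} D(W)={1,3,5}: V {1,2,3,4,5}->{1,2,3,4}; W {1,3,5}->{3,5}
Constraint 2 (X + V = W) on D(X)={1,3,4,5} D(V)={1,2,3,4} D(W)={3,5}: X {1,3,4,5}->{1,3,4}; V {1,2,3,4}->{1,2,4}
Constraint 3 (X + W = V) on D(X)={1,3,4} D(W)={3,5} D(V)={1,2,4}: X {1,3,4}->{1}; W {3,5}->{3}; V {1,2,4}->{4}
So after all 3 constraints: D(W) = {3}

Answer: {3}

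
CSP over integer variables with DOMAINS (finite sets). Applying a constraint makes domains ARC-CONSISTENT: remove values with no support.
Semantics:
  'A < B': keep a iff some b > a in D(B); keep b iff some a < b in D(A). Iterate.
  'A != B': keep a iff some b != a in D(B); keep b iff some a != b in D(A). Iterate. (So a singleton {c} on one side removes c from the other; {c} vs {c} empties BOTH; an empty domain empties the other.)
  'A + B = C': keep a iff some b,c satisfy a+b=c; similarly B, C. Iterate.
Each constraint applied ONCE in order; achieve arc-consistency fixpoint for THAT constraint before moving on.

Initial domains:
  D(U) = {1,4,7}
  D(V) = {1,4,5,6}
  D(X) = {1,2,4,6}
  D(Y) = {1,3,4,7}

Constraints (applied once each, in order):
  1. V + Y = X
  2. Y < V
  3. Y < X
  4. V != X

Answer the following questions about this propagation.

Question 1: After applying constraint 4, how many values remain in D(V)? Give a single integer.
Constraint 1 (V + Y = X) on D(V)={1,4,5,6} D(Y)={1,3,4,7} D(X)={1,2,4,6}: V {1,4,5,6}->{1,5}; Y {1,3,4,7}->{1,3}; X {1,2,4,6}->{2,4,6}
Constraint 2 (Y < V) on D(Y)={1,3} D(V)={1,5}: V {1,5}->{5}
Constraint 3 (Y < X) on D(Y)={1,3} D(X)={2,4,6}: no change
Constraint 4 (V != X) on D(V)={5} D(X)={2,4,6}: no change
So after constraint 4: D(V)={5}, size = 1

Answer: 1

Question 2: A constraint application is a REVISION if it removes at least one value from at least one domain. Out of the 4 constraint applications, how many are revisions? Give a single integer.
Answer: 2

Derivation:
Constraint 1 (V + Y = X) on D(V)={1,4,5,6} D(Y)={1,3,4,7} D(X)={1,2,4,6}: V {1,4,5,6}->{1,5}; Y {1,3,4,7}->{1,3}; X {1,2,4,6}->{2,4,6} => REVISION
Constraint 2 (Y < V) on D(Y)={1,3} D(V)={1,5}: V {1,5}->{5} => REVISION
Constraint 3 (Y < X) on D(Y)={1,3} D(X)={2,4,6}: no change => not a revision
Constraint 4 (V != X) on D(V)={5} D(X)={2,4,6}: no change => not a revision
Total revisions = 2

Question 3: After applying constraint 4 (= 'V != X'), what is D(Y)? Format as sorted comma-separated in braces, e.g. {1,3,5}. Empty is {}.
Constraint 1 (V + Y = X) on D(V)={1,4,5,6} D(Y)={1,3,4,7} D(X)={1,2,4,6}: V {1,4,5,6}->{1,5}; Y {1,3,4,7}->{1,3}; X {1,2,4,6}->{2,4,6}
Constraint 2 (Y < V) on D(Y)={1,3} D(V)={1,5}: V {1,5}->{5}
Constraint 3 (Y < X) on D(Y)={1,3} D(X)={2,4,6}: no change
Constraint 4 (V != X) on D(V)={5} D(X)={2,4,6}: no change
So after constraint 4: D(Y) = {1,3}

Answer: {1,3}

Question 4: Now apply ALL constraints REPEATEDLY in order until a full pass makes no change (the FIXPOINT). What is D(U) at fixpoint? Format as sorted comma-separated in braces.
Answer: {1,4,7}

Derivation:
pass 0 (initial): D(U)={1,4,7}
pass 1: V {1,4,5,6}->{5}; X {1,2,4,6}->{2,4,6}; Y {1,3,4,7}->{1,3}
pass 2: X {2,4,6}->{6}; Y {1,3}->{1}
pass 3: no change
Fixpoint after 3 passes: D(U) = {1,4,7}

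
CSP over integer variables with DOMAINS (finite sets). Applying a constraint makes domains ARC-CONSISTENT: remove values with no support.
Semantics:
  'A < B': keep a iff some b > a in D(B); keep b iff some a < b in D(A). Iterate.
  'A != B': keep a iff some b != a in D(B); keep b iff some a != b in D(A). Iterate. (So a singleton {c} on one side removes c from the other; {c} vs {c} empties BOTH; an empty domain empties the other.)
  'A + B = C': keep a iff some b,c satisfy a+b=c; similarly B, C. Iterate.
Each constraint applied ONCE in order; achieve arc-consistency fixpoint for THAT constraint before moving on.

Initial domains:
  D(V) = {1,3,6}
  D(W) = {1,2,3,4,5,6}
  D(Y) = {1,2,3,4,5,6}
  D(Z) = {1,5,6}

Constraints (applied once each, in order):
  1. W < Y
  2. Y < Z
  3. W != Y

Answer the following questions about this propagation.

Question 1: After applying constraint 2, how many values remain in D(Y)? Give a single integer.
Constraint 1 (W < Y) on D(W)={1,2,3,4,5,6} D(Y)={1,2,3,4,5,6}: W {1,2,3,4,5,6}->{1,2,3,4,5}; Y {1,2,3,4,5,6}->{2,3,4,5,6}
Constraint 2 (Y < Z) on D(Y)={2,3,4,5,6} D(Z)={1,5,6}: Y {2,3,4,5,6}->{2,3,4,5}; Z {1,5,6}->{5,6}
So after constraint 2: D(Y)={2,3,4,5}, size = 4

Answer: 4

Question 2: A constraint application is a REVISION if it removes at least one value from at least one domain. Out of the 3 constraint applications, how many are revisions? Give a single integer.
Constraint 1 (W < Y) on D(W)={1,2,3,4,5,6} D(Y)={1,2,3,4,5,6}: W {1,2,3,4,5,6}->{1,2,3,4,5}; Y {1,2,3,4,5,6}->{2,3,4,5,6} => REVISION
Constraint 2 (Y < Z) on D(Y)={2,3,4,5,6} D(Z)={1,5,6}: Y {2,3,4,5,6}->{2,3,4,5}; Z {1,5,6}->{5,6} => REVISION
Constraint 3 (W != Y) on D(W)={1,2,3,4,5} D(Y)={2,3,4,5}: no change => not a revision
Total revisions = 2

Answer: 2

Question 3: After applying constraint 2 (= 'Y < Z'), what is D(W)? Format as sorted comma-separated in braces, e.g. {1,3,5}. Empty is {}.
Answer: {1,2,3,4,5}

Derivation:
Constraint 1 (W < Y) on D(W)={1,2,3,4,5,6} D(Y)={1,2,3,4,5,6}: W {1,2,3,4,5,6}->{1,2,3,4,5}; Y {1,2,3,4,5,6}->{2,3,4,5,6}
Constraint 2 (Y < Z) on D(Y)={2,3,4,5,6} D(Z)={1,5,6}: Y {2,3,4,5,6}->{2,3,4,5}; Z {1,5,6}->{5,6}
So after constraint 2: D(W) = {1,2,3,4,5}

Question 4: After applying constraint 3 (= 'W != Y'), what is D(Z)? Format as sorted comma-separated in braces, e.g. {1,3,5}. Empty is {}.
Constraint 1 (W < Y) on D(W)={1,2,3,4,5,6} D(Y)={1,2,3,4,5,6}: W {1,2,3,4,5,6}->{1,2,3,4,5}; Y {1,2,3,4,5,6}->{2,3,4,5,6}
Constraint 2 (Y < Z) on D(Y)={2,3,4,5,6} D(Z)={1,5,6}: Y {2,3,4,5,6}->{2,3,4,5}; Z {1,5,6}->{5,6}
Constraint 3 (W != Y) on D(W)={1,2,3,4,5} D(Y)={2,3,4,5}: no change
So after constraint 3: D(Z) = {5,6}

Answer: {5,6}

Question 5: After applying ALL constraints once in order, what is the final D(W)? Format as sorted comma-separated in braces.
Constraint 1 (W < Y) on D(W)={1,2,3,4,5,6} D(Y)={1,2,3,4,5,6}: W {1,2,3,4,5,6}->{1,2,3,4,5}; Y {1,2,3,4,5,6}->{2,3,4,5,6}
Constraint 2 (Y < Z) on D(Y)={2,3,4,5,6} D(Z)={1,5,6}: Y {2,3,4,5,6}->{2,3,4,5}; Z {1,5,6}->{5,6}
Constraint 3 (W != Y) on D(W)={1,2,3,4,5} D(Y)={2,3,4,5}: no change
So after all 3 constraints: D(W) = {1,2,3,4,5}

Answer: {1,2,3,4,5}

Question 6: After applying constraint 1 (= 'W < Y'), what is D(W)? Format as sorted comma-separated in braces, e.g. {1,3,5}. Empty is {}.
Answer: {1,2,3,4,5}

Derivation:
Constraint 1 (W < Y) on D(W)={1,2,3,4,5,6} D(Y)={1,2,3,4,5,6}: W {1,2,3,4,5,6}->{1,2,3,4,5}; Y {1,2,3,4,5,6}->{2,3,4,5,6}
So after constraint 1: D(W) = {1,2,3,4,5}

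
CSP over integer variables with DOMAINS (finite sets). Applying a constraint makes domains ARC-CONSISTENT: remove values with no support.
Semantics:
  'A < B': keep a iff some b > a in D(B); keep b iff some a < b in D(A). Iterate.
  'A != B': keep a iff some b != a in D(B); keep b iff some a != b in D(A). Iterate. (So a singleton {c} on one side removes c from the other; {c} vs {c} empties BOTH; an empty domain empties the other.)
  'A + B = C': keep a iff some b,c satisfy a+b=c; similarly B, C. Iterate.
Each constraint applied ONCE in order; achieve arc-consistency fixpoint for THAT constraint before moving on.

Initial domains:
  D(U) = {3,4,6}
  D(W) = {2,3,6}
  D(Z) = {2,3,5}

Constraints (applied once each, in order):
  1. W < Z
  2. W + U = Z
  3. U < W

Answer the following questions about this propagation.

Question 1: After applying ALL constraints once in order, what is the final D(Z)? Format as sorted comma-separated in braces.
Constraint 1 (W < Z) on D(W)={2,3,6} D(Z)={2,3,5}: W {2,3,6}->{2,3}; Z {2,3,5}->{3,5}
Constraint 2 (W + U = Z) on D(W)={2,3} D(U)={3,4,6} D(Z)={3,5}: W {2,3}->{2}; U {3,4,6}->{3}; Z {3,5}->{5}
Constraint 3 (U < W) on D(U)={3} D(W)={2}: U {3}->{}; W {2}->{}
So after all 3 constraints: D(Z) = {5}

Answer: {5}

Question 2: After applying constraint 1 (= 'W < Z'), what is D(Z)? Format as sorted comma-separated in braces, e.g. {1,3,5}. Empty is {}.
Constraint 1 (W < Z) on D(W)={2,3,6} D(Z)={2,3,5}: W {2,3,6}->{2,3}; Z {2,3,5}->{3,5}
So after constraint 1: D(Z) = {3,5}

Answer: {3,5}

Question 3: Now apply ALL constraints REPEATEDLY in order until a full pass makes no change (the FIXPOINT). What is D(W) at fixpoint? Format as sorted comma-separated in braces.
pass 0 (initial): D(W)={2,3,6}
pass 1: U {3,4,6}->{}; W {2,3,6}->{}; Z {2,3,5}->{5}
pass 2: Z {5}->{}
pass 3: no change
Fixpoint after 3 passes: D(W) = {}

Answer: {}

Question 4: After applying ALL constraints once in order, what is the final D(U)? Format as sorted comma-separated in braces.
Answer: {}

Derivation:
Constraint 1 (W < Z) on D(W)={2,3,6} D(Z)={2,3,5}: W {2,3,6}->{2,3}; Z {2,3,5}->{3,5}
Constraint 2 (W + U = Z) on D(W)={2,3} D(U)={3,4,6} D(Z)={3,5}: W {2,3}->{2}; U {3,4,6}->{3}; Z {3,5}->{5}
Constraint 3 (U < W) on D(U)={3} D(W)={2}: U {3}->{}; W {2}->{}
So after all 3 constraints: D(U) = {}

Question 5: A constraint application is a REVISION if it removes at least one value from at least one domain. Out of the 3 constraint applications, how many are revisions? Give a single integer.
Answer: 3

Derivation:
Constraint 1 (W < Z) on D(W)={2,3,6} D(Z)={2,3,5}: W {2,3,6}->{2,3}; Z {2,3,5}->{3,5} => REVISION
Constraint 2 (W + U = Z) on D(W)={2,3} D(U)={3,4,6} D(Z)={3,5}: W {2,3}->{2}; U {3,4,6}->{3}; Z {3,5}->{5} => REVISION
Constraint 3 (U < W) on D(U)={3} D(W)={2}: U {3}->{}; W {2}->{} => REVISION
Total revisions = 3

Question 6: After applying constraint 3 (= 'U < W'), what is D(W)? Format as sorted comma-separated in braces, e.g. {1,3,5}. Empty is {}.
Answer: {}

Derivation:
Constraint 1 (W < Z) on D(W)={2,3,6} D(Z)={2,3,5}: W {2,3,6}->{2,3}; Z {2,3,5}->{3,5}
Constraint 2 (W + U = Z) on D(W)={2,3} D(U)={3,4,6} D(Z)={3,5}: W {2,3}->{2}; U {3,4,6}->{3}; Z {3,5}->{5}
Constraint 3 (U < W) on D(U)={3} D(W)={2}: U {3}->{}; W {2}->{}
So after constraint 3: D(W) = {}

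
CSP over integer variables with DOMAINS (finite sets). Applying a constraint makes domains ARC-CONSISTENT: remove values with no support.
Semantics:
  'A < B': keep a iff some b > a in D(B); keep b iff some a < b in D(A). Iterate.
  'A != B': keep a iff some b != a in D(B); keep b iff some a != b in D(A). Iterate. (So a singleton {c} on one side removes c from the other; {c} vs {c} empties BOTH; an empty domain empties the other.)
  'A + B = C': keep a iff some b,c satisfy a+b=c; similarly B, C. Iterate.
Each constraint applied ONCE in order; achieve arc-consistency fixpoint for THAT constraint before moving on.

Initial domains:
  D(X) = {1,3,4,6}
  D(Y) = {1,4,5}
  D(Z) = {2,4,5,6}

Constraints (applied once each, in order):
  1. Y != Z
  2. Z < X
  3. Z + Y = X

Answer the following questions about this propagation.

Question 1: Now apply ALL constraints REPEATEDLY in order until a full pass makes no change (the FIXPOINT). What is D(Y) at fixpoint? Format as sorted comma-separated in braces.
pass 0 (initial): D(Y)={1,4,5}
pass 1: X {1,3,4,6}->{3,6}; Y {1,4,5}->{1,4}; Z {2,4,5,6}->{2,5}
pass 2: no change
Fixpoint after 2 passes: D(Y) = {1,4}

Answer: {1,4}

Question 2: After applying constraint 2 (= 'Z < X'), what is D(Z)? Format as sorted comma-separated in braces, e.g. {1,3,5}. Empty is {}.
Answer: {2,4,5}

Derivation:
Constraint 1 (Y != Z) on D(Y)={1,4,5} D(Z)={2,4,5,6}: no change
Constraint 2 (Z < X) on D(Z)={2,4,5,6} D(X)={1,3,4,6}: Z {2,4,5,6}->{2,4,5}; X {1,3,4,6}->{3,4,6}
So after constraint 2: D(Z) = {2,4,5}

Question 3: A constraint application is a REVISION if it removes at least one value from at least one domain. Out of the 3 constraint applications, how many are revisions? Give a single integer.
Answer: 2

Derivation:
Constraint 1 (Y != Z) on D(Y)={1,4,5} D(Z)={2,4,5,6}: no change => not a revision
Constraint 2 (Z < X) on D(Z)={2,4,5,6} D(X)={1,3,4,6}: Z {2,4,5,6}->{2,4,5}; X {1,3,4,6}->{3,4,6} => REVISION
Constraint 3 (Z + Y = X) on D(Z)={2,4,5} D(Y)={1,4,5} D(X)={3,4,6}: Z {2,4,5}->{2,5}; Y {1,4,5}->{1,4}; X {3,4,6}->{3,6} => REVISION
Total revisions = 2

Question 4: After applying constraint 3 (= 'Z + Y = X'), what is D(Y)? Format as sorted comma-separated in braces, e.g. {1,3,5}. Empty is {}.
Answer: {1,4}

Derivation:
Constraint 1 (Y != Z) on D(Y)={1,4,5} D(Z)={2,4,5,6}: no change
Constraint 2 (Z < X) on D(Z)={2,4,5,6} D(X)={1,3,4,6}: Z {2,4,5,6}->{2,4,5}; X {1,3,4,6}->{3,4,6}
Constraint 3 (Z + Y = X) on D(Z)={2,4,5} D(Y)={1,4,5} D(X)={3,4,6}: Z {2,4,5}->{2,5}; Y {1,4,5}->{1,4}; X {3,4,6}->{3,6}
So after constraint 3: D(Y) = {1,4}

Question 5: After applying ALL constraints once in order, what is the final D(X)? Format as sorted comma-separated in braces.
Constraint 1 (Y != Z) on D(Y)={1,4,5} D(Z)={2,4,5,6}: no change
Constraint 2 (Z < X) on D(Z)={2,4,5,6} D(X)={1,3,4,6}: Z {2,4,5,6}->{2,4,5}; X {1,3,4,6}->{3,4,6}
Constraint 3 (Z + Y = X) on D(Z)={2,4,5} D(Y)={1,4,5} D(X)={3,4,6}: Z {2,4,5}->{2,5}; Y {1,4,5}->{1,4}; X {3,4,6}->{3,6}
So after all 3 constraints: D(X) = {3,6}

Answer: {3,6}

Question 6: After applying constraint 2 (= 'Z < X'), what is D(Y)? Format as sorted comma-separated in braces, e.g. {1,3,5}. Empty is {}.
Constraint 1 (Y != Z) on D(Y)={1,4,5} D(Z)={2,4,5,6}: no change
Constraint 2 (Z < X) on D(Z)={2,4,5,6} D(X)={1,3,4,6}: Z {2,4,5,6}->{2,4,5}; X {1,3,4,6}->{3,4,6}
So after constraint 2: D(Y) = {1,4,5}

Answer: {1,4,5}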